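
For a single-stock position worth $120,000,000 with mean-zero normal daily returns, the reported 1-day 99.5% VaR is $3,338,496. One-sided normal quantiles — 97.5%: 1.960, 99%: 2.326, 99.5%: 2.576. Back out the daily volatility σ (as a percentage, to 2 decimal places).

VaR as a fraction: $3,338,496 / $120,000,000 = 2.782%.
σ = VaR / z = 2.782% / 2.576 = 1.080%.

1.08%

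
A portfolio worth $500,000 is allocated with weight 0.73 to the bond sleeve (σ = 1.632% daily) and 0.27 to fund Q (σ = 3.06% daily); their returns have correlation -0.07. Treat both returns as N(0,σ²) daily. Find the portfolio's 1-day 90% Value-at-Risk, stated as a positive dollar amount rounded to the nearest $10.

$8,980

σ_p² = 0.73²·1.632² + 0.27²·3.06² + 2·-0.07·0.73·0.27·1.632·3.06 = 1.9641 (%²).
σ_p = √1.9641 = 1.401%.
At 90%, z = 1.282.
VaR = 1.282 × 1.401% = 1.796%; on $500,000 that is $8,980.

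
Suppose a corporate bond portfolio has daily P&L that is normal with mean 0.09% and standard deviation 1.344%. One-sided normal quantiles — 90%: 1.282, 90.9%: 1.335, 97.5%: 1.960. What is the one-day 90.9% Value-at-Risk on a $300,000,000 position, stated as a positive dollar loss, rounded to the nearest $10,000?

VaR = −μ + z·σ = −(0.09%) + 1.335 × 1.344% = 1.704%.
On $300,000,000: 0.01704 × $300,000,000 = $5,112,000.

$5,110,000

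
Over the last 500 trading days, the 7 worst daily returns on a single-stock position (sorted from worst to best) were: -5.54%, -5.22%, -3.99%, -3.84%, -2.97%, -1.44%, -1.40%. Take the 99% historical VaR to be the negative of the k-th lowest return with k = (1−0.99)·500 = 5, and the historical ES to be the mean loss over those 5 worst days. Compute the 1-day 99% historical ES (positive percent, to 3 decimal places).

4.312%

The 5 worst returns sum to -21.56%.
ES = −(-21.56%) / 5 = 4.312%.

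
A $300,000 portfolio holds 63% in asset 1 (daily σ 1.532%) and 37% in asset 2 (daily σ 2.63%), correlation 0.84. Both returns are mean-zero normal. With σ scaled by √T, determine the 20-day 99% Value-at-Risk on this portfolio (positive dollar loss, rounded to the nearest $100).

$58,000

σ_p = √(0.63²·1.532² + 0.37²·2.63² + 2·0.84·0.63·0.37·1.532·2.63) = 1.859%.
σ_{20d} = 1.859% × √20 = 8.314%.
z(99%) = 2.326.
VaR = 2.326 × 8.314% = 19.338%; on $300,000 that is $58,014.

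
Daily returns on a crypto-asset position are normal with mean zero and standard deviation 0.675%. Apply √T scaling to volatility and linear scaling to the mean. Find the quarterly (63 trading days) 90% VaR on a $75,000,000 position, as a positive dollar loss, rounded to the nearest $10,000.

At 90%, z = 1.282.
σ_{63d} = 0.675% × √63 = 5.358%.
VaR = 1.282 × 5.358% = 6.869%.
On $75,000,000: 0.06869 × $75,000,000 = $5,151,750.

$5,150,000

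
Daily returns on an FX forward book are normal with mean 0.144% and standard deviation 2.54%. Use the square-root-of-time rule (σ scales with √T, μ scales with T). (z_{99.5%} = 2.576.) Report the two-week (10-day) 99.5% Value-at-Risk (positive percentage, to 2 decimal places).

19.25%

σ_{10d} = 2.54% × √10 = 8.032%; μ_{10d} = 10 × 0.144% = 1.440%.
VaR = −(1.440%) + 2.576 × 8.032% = 19.250%.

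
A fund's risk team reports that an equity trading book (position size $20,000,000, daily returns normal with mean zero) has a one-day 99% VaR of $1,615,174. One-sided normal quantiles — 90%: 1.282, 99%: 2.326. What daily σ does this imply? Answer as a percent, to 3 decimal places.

VaR as a fraction: $1,615,174 / $20,000,000 = 8.076%.
σ = VaR / z = 8.076% / 2.326 = 3.472%.

3.472%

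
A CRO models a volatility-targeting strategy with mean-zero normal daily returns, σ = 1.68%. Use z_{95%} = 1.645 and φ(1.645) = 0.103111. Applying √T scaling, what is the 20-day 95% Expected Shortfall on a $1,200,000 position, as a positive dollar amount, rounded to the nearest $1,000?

$186,000

σ_{20d} = 1.68% × √20 = 7.513%.
ES multiplier = φ(z)/(1−α) = 0.103111/0.05 = 2.062.
ES = 7.513% × 2.062 = 15.492%; on $1,200,000: $185,904.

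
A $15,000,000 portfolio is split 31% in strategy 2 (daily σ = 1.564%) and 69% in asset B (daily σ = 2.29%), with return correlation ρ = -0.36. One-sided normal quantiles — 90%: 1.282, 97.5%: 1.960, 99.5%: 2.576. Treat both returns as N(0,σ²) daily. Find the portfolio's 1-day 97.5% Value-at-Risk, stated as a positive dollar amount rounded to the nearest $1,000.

σ_p² = 0.31²·1.564² + 0.69²·2.29² + 2·-0.36·0.31·0.69·1.564·2.29 = 2.1802 (%²).
σ_p = √2.1802 = 1.477%.
VaR = 1.960 × 1.477% = 2.895%; on $15,000,000 that is $434,250.

$434,000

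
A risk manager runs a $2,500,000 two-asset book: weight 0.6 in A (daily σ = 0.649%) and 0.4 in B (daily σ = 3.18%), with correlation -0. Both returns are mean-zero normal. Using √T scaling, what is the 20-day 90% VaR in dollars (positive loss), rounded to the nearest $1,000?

σ_p = √(0.6²·0.649² + 0.4²·3.18² + 2·-0·0.6·0.4·0.649·3.18) = 1.330%.
σ_{20d} = 1.330% × √20 = 5.948%.
z(90%) = 1.282.
VaR = 1.282 × 5.948% = 7.625%; on $2,500,000 that is $190,625.

$191,000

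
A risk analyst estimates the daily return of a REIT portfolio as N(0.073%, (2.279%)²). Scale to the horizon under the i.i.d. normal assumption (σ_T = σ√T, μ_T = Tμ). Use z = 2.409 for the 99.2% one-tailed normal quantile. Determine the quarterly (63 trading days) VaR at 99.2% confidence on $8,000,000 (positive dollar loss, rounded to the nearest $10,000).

$3,120,000

σ_{63d} = 2.279% × √63 = 18.089%; μ_{63d} = 63 × 0.073% = 4.599%.
VaR = −(4.599%) + 2.409 × 18.089% = 38.977%.
On $8,000,000: 0.38977 × $8,000,000 = $3,118,160.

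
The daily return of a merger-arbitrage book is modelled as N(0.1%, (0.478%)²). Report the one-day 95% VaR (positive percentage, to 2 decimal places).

At 95% one-sided, z = 1.645.
VaR = −μ + z·σ = −(0.1%) + 1.645 × 0.478% = 0.686%.

0.69%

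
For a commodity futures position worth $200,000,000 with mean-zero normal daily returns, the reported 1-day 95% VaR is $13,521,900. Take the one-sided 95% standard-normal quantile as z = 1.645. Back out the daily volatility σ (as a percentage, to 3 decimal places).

4.110%

VaR as a fraction: $13,521,900 / $200,000,000 = 6.761%.
σ = VaR / z = 6.761% / 1.645 = 4.110%.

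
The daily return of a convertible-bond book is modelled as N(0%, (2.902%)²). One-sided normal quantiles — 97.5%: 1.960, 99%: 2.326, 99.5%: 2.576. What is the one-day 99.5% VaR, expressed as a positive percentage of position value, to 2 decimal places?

VaR = z·σ = 2.576 × 2.902% = 7.476%.

7.48%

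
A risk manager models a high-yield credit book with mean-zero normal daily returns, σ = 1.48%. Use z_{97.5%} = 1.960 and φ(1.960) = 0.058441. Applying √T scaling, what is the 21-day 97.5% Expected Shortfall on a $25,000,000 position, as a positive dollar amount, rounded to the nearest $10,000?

$3,960,000

σ_{21d} = 1.48% × √21 = 6.782%.
ES multiplier = φ(z)/(1−α) = 0.058441/0.025 = 2.338.
ES = 6.782% × 2.338 = 15.856%; on $25,000,000: $3,964,000.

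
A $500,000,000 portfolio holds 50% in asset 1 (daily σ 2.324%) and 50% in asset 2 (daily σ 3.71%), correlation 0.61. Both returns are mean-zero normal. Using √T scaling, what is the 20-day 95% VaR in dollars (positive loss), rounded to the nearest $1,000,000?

σ_p = √(0.5²·2.324² + 0.5²·3.71² + 2·0.61·0.5·0.5·2.324·3.71) = 2.724%.
σ_{20d} = 2.724% × √20 = 12.182%.
z(95%) = 1.645.
VaR = 1.645 × 12.182% = 20.039%; on $500,000,000 that is $100,195,000.

$100,000,000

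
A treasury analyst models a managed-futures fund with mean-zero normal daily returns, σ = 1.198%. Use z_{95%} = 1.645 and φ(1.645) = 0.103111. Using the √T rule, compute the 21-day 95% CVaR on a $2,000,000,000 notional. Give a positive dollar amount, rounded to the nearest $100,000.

σ_{21d} = 1.198% × √21 = 5.490%.
ES multiplier = φ(z)/(1−α) = 0.103111/0.05 = 2.062.
ES = 5.490% × 2.062 = 11.320%; on $2,000,000,000: $226,400,000.

$226,400,000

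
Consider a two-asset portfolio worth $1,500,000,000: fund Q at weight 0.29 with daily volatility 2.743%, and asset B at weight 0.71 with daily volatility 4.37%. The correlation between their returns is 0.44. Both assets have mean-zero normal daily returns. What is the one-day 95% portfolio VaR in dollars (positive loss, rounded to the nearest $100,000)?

$87,000,000

σ_p² = 0.29²·2.743² + 0.71²·4.37² + 2·0.44·0.29·0.71·2.743·4.37 = 12.4315 (%²).
σ_p = √12.4315 = 3.526%.
At 95%, z = 1.645.
VaR = 1.645 × 3.526% = 5.800%; on $1,500,000,000 that is $87,000,000.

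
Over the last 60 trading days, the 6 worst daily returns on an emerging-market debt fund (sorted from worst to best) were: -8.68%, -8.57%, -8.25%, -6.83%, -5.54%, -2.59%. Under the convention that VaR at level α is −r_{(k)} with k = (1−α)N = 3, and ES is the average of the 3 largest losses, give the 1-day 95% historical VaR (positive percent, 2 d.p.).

k = 3; the 3rd lowest return is -8.25%, so VaR = 8.25%.

8.25%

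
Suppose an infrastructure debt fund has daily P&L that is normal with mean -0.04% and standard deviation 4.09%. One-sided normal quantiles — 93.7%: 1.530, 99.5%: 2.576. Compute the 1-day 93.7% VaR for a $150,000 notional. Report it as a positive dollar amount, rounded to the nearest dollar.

VaR = −μ + z·σ = −(-0.04%) + 1.530 × 4.09% = 6.298%.
On $150,000: 0.06298 × $150,000 = $9,447.

$9,447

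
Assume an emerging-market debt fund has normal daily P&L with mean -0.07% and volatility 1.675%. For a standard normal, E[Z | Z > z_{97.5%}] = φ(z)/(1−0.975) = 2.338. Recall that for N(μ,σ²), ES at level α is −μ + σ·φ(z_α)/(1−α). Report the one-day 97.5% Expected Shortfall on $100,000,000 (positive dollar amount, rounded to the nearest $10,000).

$3,990,000

ES = −(-0.07%) + 1.675% × 2.338 = 3.986%.
On $100,000,000: 0.03986 × $100,000,000 = $3,986,000.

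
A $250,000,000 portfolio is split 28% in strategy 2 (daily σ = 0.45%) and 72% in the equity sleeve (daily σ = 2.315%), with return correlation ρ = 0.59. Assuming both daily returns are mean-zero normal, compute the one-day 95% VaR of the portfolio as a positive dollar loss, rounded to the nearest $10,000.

$7,170,000

σ_p² = 0.28²·0.45² + 0.72²·2.315² + 2·0.59·0.28·0.72·0.45·2.315 = 3.0419 (%²).
σ_p = √3.0419 = 1.744%.
At 95%, z = 1.645.
VaR = 1.645 × 1.744% = 2.869%; on $250,000,000 that is $7,172,500.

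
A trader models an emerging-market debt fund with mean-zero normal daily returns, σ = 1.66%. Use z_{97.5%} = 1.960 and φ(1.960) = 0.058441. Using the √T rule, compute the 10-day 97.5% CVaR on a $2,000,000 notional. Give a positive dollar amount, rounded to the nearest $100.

$245,400

σ_{10d} = 1.66% × √10 = 5.249%.
ES multiplier = φ(z)/(1−α) = 0.058441/0.025 = 2.338.
ES = 5.249% × 2.338 = 12.272%; on $2,000,000: $245,440.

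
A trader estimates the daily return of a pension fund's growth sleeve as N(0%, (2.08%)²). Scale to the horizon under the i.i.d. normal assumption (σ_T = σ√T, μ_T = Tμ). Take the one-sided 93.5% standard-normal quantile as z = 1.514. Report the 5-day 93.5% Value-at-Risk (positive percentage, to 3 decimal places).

7.042%

σ_{5d} = 2.08% × √5 = 4.651%.
VaR = 1.514 × 4.651% = 7.042%.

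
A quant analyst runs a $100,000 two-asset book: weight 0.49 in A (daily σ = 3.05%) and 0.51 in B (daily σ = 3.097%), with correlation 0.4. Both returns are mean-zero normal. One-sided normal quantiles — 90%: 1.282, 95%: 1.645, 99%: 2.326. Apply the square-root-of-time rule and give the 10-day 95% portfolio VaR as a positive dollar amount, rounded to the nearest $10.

$13,380

σ_p = √(0.49²·3.05² + 0.51²·3.097² + 2·0.4·0.49·0.51·3.05·3.097) = 2.572%.
σ_{10d} = 2.572% × √10 = 8.133%.
VaR = 1.645 × 8.133% = 13.379%; on $100,000 that is $13,379.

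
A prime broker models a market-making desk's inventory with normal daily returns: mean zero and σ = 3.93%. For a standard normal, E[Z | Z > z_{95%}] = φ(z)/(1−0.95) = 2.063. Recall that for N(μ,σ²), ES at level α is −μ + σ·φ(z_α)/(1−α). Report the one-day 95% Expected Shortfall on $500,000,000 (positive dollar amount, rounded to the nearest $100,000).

$40,500,000

ES = 3.93% × 2.063 = 8.108%.
On $500,000,000: 0.08108 × $500,000,000 = $40,540,000.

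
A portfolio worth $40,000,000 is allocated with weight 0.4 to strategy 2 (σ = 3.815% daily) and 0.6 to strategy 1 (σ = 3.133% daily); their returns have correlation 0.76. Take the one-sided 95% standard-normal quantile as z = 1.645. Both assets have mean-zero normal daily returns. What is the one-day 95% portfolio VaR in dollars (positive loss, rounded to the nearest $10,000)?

σ_p² = 0.4²·3.815² + 0.6²·3.133² + 2·0.76·0.4·0.6·3.815·3.133 = 10.2226 (%²).
σ_p = √10.2226 = 3.197%.
VaR = 1.645 × 3.197% = 5.259%; on $40,000,000 that is $2,103,600.

$2,100,000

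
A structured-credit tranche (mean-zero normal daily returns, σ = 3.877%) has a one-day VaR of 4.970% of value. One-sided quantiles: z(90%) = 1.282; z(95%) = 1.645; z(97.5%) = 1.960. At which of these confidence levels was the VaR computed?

90%

Implied z = VaR/σ = 4.970 / 3.877 = 1.282.
This matches z(90%) = 1.282.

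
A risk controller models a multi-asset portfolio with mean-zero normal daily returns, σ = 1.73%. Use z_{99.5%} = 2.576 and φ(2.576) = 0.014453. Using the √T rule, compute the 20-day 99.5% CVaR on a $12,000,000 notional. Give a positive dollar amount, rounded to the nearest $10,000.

σ_{20d} = 1.73% × √20 = 7.737%.
ES multiplier = φ(z)/(1−α) = 0.014453/0.005 = 2.891.
ES = 7.737% × 2.891 = 22.368%; on $12,000,000: $2,684,160.

$2,680,000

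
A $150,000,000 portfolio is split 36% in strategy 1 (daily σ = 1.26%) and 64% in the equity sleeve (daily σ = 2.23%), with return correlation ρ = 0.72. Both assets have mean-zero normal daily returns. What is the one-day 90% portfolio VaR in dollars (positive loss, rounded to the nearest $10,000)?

$3,430,000

σ_p² = 0.36²·1.26² + 0.64²·2.23² + 2·0.72·0.36·0.64·1.26·2.23 = 3.1749 (%²).
σ_p = √3.1749 = 1.782%.
At 90%, z = 1.282.
VaR = 1.282 × 1.782% = 2.285%; on $150,000,000 that is $3,427,500.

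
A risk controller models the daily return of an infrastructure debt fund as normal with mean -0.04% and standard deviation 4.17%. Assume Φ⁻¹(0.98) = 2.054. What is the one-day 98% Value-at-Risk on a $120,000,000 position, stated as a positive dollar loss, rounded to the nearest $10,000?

VaR = −μ + z·σ = −(-0.04%) + 2.054 × 4.17% = 8.605%.
On $120,000,000: 0.08605 × $120,000,000 = $10,326,000.

$10,330,000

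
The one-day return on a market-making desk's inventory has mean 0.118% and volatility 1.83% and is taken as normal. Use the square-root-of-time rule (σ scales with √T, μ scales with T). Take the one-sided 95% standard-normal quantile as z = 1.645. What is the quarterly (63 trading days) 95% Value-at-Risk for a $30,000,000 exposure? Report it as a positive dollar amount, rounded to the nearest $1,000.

σ_{63d} = 1.83% × √63 = 14.525%; μ_{63d} = 63 × 0.118% = 7.434%.
VaR = −(7.434%) + 1.645 × 14.525% = 16.460%.
On $30,000,000: 0.16460 × $30,000,000 = $4,938,000.

$4,938,000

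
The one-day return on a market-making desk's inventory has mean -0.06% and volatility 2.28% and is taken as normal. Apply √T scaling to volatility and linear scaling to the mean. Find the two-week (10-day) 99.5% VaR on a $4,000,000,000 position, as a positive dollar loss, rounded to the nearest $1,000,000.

At 99.5%, z = 2.576.
σ_{10d} = 2.28% × √10 = 7.210%; μ_{10d} = 10 × -0.06% = -0.600%.
VaR = −(-0.600%) + 2.576 × 7.210% = 19.173%.
On $4,000,000,000: 0.19173 × $4,000,000,000 = $766,920,000.

$767,000,000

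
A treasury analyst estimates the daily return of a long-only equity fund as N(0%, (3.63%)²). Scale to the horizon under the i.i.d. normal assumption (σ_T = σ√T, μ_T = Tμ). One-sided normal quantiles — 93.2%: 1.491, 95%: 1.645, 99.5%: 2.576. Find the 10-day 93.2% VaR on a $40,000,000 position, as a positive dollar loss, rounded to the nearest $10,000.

$6,850,000

σ_{10d} = 3.63% × √10 = 11.479%.
VaR = 1.491 × 11.479% = 17.115%.
On $40,000,000: 0.17115 × $40,000,000 = $6,846,000.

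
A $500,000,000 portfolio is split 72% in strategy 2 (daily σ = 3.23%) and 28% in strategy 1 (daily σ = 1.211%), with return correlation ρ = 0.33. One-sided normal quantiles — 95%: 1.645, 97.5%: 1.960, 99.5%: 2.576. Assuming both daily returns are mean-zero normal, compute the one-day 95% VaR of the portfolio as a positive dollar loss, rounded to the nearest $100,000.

σ_p² = 0.72²·3.23² + 0.28²·1.211² + 2·0.33·0.72·0.28·3.23·1.211 = 6.0438 (%²).
σ_p = √6.0438 = 2.458%.
VaR = 1.645 × 2.458% = 4.043%; on $500,000,000 that is $20,215,000.

$20,200,000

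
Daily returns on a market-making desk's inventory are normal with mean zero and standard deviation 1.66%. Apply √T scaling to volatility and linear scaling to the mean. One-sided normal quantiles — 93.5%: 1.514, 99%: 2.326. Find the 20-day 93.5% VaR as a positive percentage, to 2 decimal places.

σ_{20d} = 1.66% × √20 = 7.424%.
VaR = 1.514 × 7.424% = 11.240%.

11.24%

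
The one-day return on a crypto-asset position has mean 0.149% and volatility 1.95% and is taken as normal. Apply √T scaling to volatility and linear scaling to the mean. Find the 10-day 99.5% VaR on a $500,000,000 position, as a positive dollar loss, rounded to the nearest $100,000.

$72,000,000

At 99.5%, z = 2.576.
σ_{10d} = 1.95% × √10 = 6.166%; μ_{10d} = 10 × 0.149% = 1.490%.
VaR = −(1.490%) + 2.576 × 6.166% = 14.394%.
On $500,000,000: 0.14394 × $500,000,000 = $71,970,000.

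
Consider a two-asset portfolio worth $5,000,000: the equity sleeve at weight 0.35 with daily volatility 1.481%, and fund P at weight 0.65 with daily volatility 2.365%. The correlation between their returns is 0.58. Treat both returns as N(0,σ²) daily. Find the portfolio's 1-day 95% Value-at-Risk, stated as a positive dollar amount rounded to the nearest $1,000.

$155,000

σ_p² = 0.35²·1.481² + 0.65²·2.365² + 2·0.58·0.35·0.65·1.481·2.365 = 3.5562 (%²).
σ_p = √3.5562 = 1.886%.
At 95%, z = 1.645.
VaR = 1.645 × 1.886% = 3.102%; on $5,000,000 that is $155,100.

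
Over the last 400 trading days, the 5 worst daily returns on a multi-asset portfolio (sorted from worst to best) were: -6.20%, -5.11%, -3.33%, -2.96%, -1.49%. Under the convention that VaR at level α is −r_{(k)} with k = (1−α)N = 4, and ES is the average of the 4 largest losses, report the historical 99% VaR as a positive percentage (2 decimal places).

2.96%

k = 4; the 4th lowest return is -2.96%, so VaR = 2.96%.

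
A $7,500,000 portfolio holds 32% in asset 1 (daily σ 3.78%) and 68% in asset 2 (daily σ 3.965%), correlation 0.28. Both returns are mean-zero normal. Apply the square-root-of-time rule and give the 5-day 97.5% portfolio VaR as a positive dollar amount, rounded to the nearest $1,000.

σ_p = √(0.32²·3.78² + 0.68²·3.965² + 2·0.28·0.32·0.68·3.78·3.965) = 3.249%.
σ_{5d} = 3.249% × √5 = 7.265%.
z(97.5%) = 1.960.
VaR = 1.960 × 7.265% = 14.239%; on $7,500,000 that is $1,067,925.

$1,068,000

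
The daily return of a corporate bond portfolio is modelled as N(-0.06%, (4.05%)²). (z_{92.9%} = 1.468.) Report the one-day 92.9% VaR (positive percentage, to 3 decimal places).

6.005%

VaR = −μ + z·σ = −(-0.06%) + 1.468 × 4.05% = 6.005%.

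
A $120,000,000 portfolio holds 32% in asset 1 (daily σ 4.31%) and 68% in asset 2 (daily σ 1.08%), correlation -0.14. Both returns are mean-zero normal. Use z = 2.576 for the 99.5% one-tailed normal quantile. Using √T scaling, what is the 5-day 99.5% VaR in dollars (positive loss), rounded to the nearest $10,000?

$10,150,000

σ_p = √(0.32²·4.31² + 0.68²·1.08² + 2·-0.14·0.32·0.68·4.31·1.08) = 1.469%.
σ_{5d} = 1.469% × √5 = 3.285%.
VaR = 2.576 × 3.285% = 8.462%; on $120,000,000 that is $10,154,400.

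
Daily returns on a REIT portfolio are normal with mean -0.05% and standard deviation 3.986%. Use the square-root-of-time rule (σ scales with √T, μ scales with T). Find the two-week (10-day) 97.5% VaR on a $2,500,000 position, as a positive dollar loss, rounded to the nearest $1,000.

$630,000

At 97.5%, z = 1.960.
σ_{10d} = 3.986% × √10 = 12.605%; μ_{10d} = 10 × -0.05% = -0.500%.
VaR = −(-0.500%) + 1.960 × 12.605% = 25.206%.
On $2,500,000: 0.25206 × $2,500,000 = $630,150.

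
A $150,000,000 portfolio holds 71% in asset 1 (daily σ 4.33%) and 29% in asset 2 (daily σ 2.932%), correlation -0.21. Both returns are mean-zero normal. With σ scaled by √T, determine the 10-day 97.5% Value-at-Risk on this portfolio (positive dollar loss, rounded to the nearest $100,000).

$28,000,000

σ_p = √(0.71²·4.33² + 0.29²·2.932² + 2·-0.21·0.71·0.29·4.33·2.932) = 3.013%.
σ_{10d} = 3.013% × √10 = 9.528%.
z(97.5%) = 1.960.
VaR = 1.960 × 9.528% = 18.675%; on $150,000,000 that is $28,012,500.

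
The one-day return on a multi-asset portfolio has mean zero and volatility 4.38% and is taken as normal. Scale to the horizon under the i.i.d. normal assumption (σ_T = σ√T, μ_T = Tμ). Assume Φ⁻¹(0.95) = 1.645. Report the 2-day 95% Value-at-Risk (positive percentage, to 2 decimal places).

σ_{2d} = 4.38% × √2 = 6.194%.
VaR = 1.645 × 6.194% = 10.189%.

10.19%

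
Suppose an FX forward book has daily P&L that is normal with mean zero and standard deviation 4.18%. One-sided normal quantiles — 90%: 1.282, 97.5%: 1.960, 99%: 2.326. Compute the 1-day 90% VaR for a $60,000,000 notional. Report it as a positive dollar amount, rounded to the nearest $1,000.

VaR = z·σ = 1.282 × 4.18% = 5.359%.
On $60,000,000: 0.05359 × $60,000,000 = $3,215,400.

$3,215,000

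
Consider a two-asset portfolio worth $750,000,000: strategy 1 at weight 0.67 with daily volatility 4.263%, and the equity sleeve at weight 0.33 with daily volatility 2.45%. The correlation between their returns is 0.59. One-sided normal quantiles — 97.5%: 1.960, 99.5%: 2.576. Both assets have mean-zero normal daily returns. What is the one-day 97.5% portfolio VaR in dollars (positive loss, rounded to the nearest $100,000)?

$49,900,000

σ_p² = 0.67²·4.263² + 0.33²·2.45² + 2·0.59·0.67·0.33·4.263·2.45 = 11.5365 (%²).
σ_p = √11.5365 = 3.397%.
VaR = 1.960 × 3.397% = 6.658%; on $750,000,000 that is $49,935,000.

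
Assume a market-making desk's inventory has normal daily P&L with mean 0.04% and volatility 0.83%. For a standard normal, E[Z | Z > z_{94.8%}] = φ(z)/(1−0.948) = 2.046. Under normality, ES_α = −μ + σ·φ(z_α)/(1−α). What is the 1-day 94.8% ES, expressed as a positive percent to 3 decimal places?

1.658%

ES = −(0.04%) + 0.83% × 2.046 = 1.658%.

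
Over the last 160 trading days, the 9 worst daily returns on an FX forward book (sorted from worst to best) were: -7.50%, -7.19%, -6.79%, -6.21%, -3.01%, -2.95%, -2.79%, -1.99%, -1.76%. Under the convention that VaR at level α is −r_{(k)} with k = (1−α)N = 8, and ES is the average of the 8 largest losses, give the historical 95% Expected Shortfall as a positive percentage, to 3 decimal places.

4.804%

The 8 worst returns sum to -38.43%.
ES = −(-38.43%) / 8 = 4.80375% ≈ 4.804%.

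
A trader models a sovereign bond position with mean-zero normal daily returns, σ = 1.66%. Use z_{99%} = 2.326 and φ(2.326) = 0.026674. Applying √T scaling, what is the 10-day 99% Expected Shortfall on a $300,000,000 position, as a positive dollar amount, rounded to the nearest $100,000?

$42,000,000

σ_{10d} = 1.66% × √10 = 5.249%.
ES multiplier = φ(z)/(1−α) = 0.026674/0.01 = 2.667.
ES = 5.249% × 2.667 = 13.999%; on $300,000,000: $41,997,000.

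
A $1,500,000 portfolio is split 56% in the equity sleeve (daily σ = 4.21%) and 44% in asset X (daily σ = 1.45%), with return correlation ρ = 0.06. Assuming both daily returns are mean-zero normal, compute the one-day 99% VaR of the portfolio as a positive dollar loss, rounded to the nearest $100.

σ_p² = 0.56²·4.21² + 0.44²·1.45² + 2·0.06·0.56·0.44·4.21·1.45 = 6.1458 (%²).
σ_p = √6.1458 = 2.479%.
At 99%, z = 2.326.
VaR = 2.326 × 2.479% = 5.766%; on $1,500,000 that is $86,490.

$86,500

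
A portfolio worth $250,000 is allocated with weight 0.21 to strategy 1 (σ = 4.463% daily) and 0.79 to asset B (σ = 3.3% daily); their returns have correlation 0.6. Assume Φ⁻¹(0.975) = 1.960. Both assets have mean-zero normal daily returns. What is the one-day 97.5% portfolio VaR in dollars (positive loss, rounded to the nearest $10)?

σ_p² = 0.21²·4.463² + 0.79²·3.3² + 2·0.6·0.21·0.79·4.463·3.3 = 10.6069 (%²).
σ_p = √10.6069 = 3.257%.
VaR = 1.960 × 3.257% = 6.384%; on $250,000 that is $15,960.

$15,960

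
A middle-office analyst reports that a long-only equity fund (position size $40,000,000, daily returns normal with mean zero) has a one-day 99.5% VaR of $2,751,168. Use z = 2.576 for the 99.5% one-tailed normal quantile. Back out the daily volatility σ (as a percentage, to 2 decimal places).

VaR as a fraction: $2,751,168 / $40,000,000 = 6.878%.
σ = VaR / z = 6.878% / 2.576 = 2.670%.

2.67%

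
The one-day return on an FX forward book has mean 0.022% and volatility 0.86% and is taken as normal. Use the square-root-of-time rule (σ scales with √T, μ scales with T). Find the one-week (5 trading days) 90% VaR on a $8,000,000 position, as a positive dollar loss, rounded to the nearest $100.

$188,400

At 90%, z = 1.282.
σ_{5d} = 0.86% × √5 = 1.923%; μ_{5d} = 5 × 0.022% = 0.110%.
VaR = −(0.110%) + 1.282 × 1.923% = 2.355%.
On $8,000,000: 0.02355 × $8,000,000 = $188,400.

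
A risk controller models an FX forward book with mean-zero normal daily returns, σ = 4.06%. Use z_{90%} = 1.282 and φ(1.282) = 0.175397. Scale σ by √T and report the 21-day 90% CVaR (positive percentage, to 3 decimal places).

σ_{21d} = 4.06% × √21 = 18.605%.
ES multiplier = φ(z)/(1−α) = 0.175397/0.1 = 1.754.
ES = 18.605% × 1.754 = 32.633%.

32.633%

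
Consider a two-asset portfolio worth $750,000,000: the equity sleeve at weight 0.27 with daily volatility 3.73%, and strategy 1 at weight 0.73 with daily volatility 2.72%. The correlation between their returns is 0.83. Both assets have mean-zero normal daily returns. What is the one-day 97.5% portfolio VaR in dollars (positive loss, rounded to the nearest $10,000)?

σ_p² = 0.27²·3.73² + 0.73²·2.72² + 2·0.83·0.27·0.73·3.73·2.72 = 8.2764 (%²).
σ_p = √8.2764 = 2.877%.
At 97.5%, z = 1.960.
VaR = 1.960 × 2.877% = 5.639%; on $750,000,000 that is $42,292,500.

$42,290,000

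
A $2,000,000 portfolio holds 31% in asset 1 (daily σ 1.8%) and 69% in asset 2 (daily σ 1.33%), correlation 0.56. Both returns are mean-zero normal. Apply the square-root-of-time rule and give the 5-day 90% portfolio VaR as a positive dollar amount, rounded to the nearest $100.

$75,300

σ_p = √(0.31²·1.8² + 0.69²·1.33² + 2·0.56·0.31·0.69·1.8·1.33) = 1.314%.
σ_{5d} = 1.314% × √5 = 2.938%.
z(90%) = 1.282.
VaR = 1.282 × 2.938% = 3.767%; on $2,000,000 that is $75,340.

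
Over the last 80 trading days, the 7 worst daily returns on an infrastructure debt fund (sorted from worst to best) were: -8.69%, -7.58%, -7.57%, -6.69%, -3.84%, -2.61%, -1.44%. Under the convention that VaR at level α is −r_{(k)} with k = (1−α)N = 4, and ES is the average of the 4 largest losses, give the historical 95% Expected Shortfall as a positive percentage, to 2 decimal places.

7.63%

The 4 worst returns sum to -30.53%.
ES = −(-30.53%) / 4 = 7.6325% ≈ 7.63%.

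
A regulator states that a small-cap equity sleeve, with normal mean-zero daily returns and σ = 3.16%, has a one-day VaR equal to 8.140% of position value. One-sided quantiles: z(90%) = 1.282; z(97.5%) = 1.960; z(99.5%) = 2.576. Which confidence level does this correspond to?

99.5%

Implied z = VaR/σ = 8.140 / 3.16 = 2.576.
This matches z(99.5%) = 2.576.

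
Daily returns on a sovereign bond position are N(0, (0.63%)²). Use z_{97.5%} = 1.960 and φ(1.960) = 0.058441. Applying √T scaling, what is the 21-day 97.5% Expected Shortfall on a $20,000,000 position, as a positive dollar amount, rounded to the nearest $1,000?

$1,350,000

σ_{21d} = 0.63% × √21 = 2.887%.
ES multiplier = φ(z)/(1−α) = 0.058441/0.025 = 2.338.
ES = 2.887% × 2.338 = 6.750%; on $20,000,000: $1,350,000.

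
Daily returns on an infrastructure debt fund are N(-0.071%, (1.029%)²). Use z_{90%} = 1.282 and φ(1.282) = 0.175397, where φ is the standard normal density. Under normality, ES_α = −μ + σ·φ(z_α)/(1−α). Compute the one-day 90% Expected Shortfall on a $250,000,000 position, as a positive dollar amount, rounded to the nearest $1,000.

Tail multiplier: φ(z)/(1−α) = 0.175397 / 0.1 = 1.754.
ES = −(-0.071%) + 1.029% × 1.754 = 1.876%.
On $250,000,000: 0.01876 × $250,000,000 = $4,690,000.

$4,690,000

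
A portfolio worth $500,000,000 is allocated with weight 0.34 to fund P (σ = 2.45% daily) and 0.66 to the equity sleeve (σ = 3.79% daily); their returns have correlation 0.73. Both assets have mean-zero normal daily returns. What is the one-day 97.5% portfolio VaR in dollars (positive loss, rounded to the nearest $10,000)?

$30,980,000

σ_p² = 0.34²·2.45² + 0.66²·3.79² + 2·0.73·0.34·0.66·2.45·3.79 = 9.9930 (%²).
σ_p = √9.9930 = 3.161%.
At 97.5%, z = 1.960.
VaR = 1.960 × 3.161% = 6.196%; on $500,000,000 that is $30,980,000.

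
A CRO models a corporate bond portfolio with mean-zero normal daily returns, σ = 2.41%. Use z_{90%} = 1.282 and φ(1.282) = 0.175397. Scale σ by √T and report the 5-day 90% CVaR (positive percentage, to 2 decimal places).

9.45%

σ_{5d} = 2.41% × √5 = 5.389%.
ES multiplier = φ(z)/(1−α) = 0.175397/0.1 = 1.754.
ES = 5.389% × 1.754 = 9.452%.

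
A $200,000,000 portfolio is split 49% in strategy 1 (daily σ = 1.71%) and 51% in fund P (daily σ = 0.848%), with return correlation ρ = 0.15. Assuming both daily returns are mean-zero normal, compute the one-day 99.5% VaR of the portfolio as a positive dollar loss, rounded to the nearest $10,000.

$5,150,000

σ_p² = 0.49²·1.71² + 0.51²·0.848² + 2·0.15·0.49·0.51·1.71·0.848 = 0.9978 (%²).
σ_p = √0.9978 = 0.999%.
At 99.5%, z = 2.576.
VaR = 2.576 × 0.999% = 2.573%; on $200,000,000 that is $5,146,000.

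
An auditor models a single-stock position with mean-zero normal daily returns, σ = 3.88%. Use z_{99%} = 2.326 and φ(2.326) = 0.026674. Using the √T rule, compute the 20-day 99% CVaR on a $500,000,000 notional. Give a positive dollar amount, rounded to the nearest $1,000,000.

$231,000,000

σ_{20d} = 3.88% × √20 = 17.352%.
ES multiplier = φ(z)/(1−α) = 0.026674/0.01 = 2.667.
ES = 17.352% × 2.667 = 46.278%; on $500,000,000: $231,390,000.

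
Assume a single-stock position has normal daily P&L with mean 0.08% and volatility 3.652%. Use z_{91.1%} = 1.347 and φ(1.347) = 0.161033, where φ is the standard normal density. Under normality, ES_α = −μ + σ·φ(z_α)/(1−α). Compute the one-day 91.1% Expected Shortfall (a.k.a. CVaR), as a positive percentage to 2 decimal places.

6.53%

Tail multiplier: φ(z)/(1−α) = 0.161033 / 0.089 = 1.809.
ES = −(0.08%) + 3.652% × 1.809 = 6.526%.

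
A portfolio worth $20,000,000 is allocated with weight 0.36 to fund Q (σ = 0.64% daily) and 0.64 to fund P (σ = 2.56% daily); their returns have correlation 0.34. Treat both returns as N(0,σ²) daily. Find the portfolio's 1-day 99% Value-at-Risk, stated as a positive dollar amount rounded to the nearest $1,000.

$805,000

σ_p² = 0.36²·0.64² + 0.64²·2.56² + 2·0.34·0.36·0.64·0.64·2.56 = 2.9941 (%²).
σ_p = √2.9941 = 1.730%.
At 99%, z = 2.326.
VaR = 2.326 × 1.730% = 4.024%; on $20,000,000 that is $804,800.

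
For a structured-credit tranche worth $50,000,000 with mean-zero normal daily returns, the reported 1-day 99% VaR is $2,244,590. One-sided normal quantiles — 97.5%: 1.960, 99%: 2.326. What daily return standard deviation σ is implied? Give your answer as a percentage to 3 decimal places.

VaR as a fraction: $2,244,590 / $50,000,000 = 4.489%.
σ = VaR / z = 4.489% / 2.326 = 1.930%.

1.930%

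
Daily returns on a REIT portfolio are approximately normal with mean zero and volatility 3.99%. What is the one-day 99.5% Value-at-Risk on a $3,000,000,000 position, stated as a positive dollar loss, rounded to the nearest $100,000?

$308,300,000

At 99.5% one-sided, z = 2.576.
VaR = z·σ = 2.576 × 3.99% = 10.278%.
On $3,000,000,000: 0.10278 × $3,000,000,000 = $308,340,000.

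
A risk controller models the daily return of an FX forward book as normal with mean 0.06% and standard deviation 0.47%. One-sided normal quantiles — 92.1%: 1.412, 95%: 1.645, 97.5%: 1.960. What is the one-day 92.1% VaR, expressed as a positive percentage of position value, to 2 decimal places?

VaR = −μ + z·σ = −(0.06%) + 1.412 × 0.47% = 0.604%.

0.60%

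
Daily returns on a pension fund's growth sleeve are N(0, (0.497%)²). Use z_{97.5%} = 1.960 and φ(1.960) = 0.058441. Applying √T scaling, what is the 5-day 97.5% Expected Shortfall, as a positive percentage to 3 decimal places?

2.598%

σ_{5d} = 0.497% × √5 = 1.111%.
ES multiplier = φ(z)/(1−α) = 0.058441/0.025 = 2.338.
ES = 1.111% × 2.338 = 2.598%.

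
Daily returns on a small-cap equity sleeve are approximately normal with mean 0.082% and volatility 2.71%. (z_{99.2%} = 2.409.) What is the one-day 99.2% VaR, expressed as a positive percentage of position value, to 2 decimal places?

VaR = −μ + z·σ = −(0.082%) + 2.409 × 2.71% = 6.446%.

6.45%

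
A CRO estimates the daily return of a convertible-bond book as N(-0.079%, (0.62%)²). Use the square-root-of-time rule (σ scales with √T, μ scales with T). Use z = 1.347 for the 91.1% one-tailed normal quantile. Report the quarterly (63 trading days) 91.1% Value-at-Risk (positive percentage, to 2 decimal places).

σ_{63d} = 0.62% × √63 = 4.921%; μ_{63d} = 63 × -0.079% = -4.977%.
VaR = −(-4.977%) + 1.347 × 4.921% = 11.606%.

11.61%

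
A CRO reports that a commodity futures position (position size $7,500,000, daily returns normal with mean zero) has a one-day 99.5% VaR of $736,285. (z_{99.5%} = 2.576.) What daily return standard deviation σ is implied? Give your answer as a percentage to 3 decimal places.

3.811%

VaR as a fraction: $736,285 / $7,500,000 = 9.817%.
σ = VaR / z = 9.817% / 2.576 = 3.811%.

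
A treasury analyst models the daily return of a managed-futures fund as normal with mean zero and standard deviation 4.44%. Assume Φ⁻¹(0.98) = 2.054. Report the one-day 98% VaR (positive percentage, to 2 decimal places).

VaR = z·σ = 2.054 × 4.44% = 9.120%.

9.12%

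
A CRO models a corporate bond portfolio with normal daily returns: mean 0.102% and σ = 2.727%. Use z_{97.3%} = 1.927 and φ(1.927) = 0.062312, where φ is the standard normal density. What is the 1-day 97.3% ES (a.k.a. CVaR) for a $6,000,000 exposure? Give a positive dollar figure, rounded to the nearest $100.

$371,500

Tail multiplier: φ(z)/(1−α) = 0.062312 / 0.027 = 2.308.
ES = −(0.102%) + 2.727% × 2.308 = 6.192%.
On $6,000,000: 0.06192 × $6,000,000 = $371,520.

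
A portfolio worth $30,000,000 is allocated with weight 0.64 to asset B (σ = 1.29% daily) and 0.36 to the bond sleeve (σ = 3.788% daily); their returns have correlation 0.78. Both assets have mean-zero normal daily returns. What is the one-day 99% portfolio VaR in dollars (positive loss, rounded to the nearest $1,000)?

σ_p² = 0.64²·1.29² + 0.36²·3.788² + 2·0.78·0.64·0.36·1.29·3.788 = 4.2976 (%²).
σ_p = √4.2976 = 2.073%.
At 99%, z = 2.326.
VaR = 2.326 × 2.073% = 4.822%; on $30,000,000 that is $1,446,600.

$1,447,000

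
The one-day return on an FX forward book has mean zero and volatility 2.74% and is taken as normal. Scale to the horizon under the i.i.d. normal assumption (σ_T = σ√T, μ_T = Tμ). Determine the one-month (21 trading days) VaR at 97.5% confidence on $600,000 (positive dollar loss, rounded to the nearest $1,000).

$148,000

At 97.5%, z = 1.960.
σ_{21d} = 2.74% × √21 = 12.556%.
VaR = 1.960 × 12.556% = 24.610%.
On $600,000: 0.24610 × $600,000 = $147,660.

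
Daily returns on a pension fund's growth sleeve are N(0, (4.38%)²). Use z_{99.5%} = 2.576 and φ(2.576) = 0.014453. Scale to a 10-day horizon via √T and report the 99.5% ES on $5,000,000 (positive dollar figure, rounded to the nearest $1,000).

$2,002,000

σ_{10d} = 4.38% × √10 = 13.851%.
ES multiplier = φ(z)/(1−α) = 0.014453/0.005 = 2.891.
ES = 13.851% × 2.891 = 40.043%; on $5,000,000: $2,002,150.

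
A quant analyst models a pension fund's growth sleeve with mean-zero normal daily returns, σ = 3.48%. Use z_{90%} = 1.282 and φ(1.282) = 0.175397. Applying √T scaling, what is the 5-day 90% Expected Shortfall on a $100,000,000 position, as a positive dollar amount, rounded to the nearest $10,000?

σ_{5d} = 3.48% × √5 = 7.782%.
ES multiplier = φ(z)/(1−α) = 0.175397/0.1 = 1.754.
ES = 7.782% × 1.754 = 13.650%; on $100,000,000: $13,650,000.

$13,650,000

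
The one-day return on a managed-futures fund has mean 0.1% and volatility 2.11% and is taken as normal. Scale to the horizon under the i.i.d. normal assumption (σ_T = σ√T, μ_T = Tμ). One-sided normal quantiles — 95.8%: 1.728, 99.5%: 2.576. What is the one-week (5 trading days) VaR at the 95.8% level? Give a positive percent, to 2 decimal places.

7.65%

σ_{5d} = 2.11% × √5 = 4.718%; μ_{5d} = 5 × 0.1% = 0.500%.
VaR = −(0.500%) + 1.728 × 4.718% = 7.653%.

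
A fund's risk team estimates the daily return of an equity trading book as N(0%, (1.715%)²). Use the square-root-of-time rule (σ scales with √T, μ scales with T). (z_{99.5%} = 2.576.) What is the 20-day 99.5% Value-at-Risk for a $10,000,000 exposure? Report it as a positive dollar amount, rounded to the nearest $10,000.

$1,980,000

σ_{20d} = 1.715% × √20 = 7.670%.
VaR = 2.576 × 7.670% = 19.758%.
On $10,000,000: 0.19758 × $10,000,000 = $1,975,800.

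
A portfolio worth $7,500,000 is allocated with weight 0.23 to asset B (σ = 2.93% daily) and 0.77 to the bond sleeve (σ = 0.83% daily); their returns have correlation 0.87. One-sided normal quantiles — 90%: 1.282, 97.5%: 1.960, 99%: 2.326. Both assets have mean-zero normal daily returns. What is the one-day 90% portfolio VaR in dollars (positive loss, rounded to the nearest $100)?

$122,100

σ_p² = 0.23²·2.93² + 0.77²·0.83² + 2·0.87·0.23·0.77·2.93·0.83 = 1.6120 (%²).
σ_p = √1.6120 = 1.270%.
VaR = 1.282 × 1.270% = 1.628%; on $7,500,000 that is $122,100.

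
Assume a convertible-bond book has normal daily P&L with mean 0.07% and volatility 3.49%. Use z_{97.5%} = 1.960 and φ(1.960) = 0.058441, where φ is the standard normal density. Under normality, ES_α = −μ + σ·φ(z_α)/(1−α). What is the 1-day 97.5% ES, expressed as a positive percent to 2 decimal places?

8.09%

Tail multiplier: φ(z)/(1−α) = 0.058441 / 0.025 = 2.338.
ES = −(0.07%) + 3.49% × 2.338 = 8.090%.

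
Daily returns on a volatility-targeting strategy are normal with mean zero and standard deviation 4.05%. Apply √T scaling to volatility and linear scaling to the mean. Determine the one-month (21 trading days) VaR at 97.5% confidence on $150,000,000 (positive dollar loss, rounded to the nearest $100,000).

At 97.5%, z = 1.960.
σ_{21d} = 4.05% × √21 = 18.559%.
VaR = 1.960 × 18.559% = 36.376%.
On $150,000,000: 0.36376 × $150,000,000 = $54,564,000.

$54,600,000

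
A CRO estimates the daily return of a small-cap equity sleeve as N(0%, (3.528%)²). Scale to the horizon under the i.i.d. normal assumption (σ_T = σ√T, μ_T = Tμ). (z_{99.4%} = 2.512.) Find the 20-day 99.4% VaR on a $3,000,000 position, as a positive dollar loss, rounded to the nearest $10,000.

$1,190,000

σ_{20d} = 3.528% × √20 = 15.778%.
VaR = 2.512 × 15.778% = 39.634%.
On $3,000,000: 0.39634 × $3,000,000 = $1,189,020.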